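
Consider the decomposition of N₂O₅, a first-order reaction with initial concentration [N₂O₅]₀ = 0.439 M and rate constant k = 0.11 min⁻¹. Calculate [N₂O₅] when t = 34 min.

0.01043 M

Step 1: For a first-order reaction: [N₂O₅] = [N₂O₅]₀ × e^(-kt)
Step 2: [N₂O₅] = 0.439 × e^(-0.11 × 34)
Step 3: [N₂O₅] = 0.439 × e^(-3.74)
Step 4: [N₂O₅] = 0.439 × 0.0237541 = 0.01043 M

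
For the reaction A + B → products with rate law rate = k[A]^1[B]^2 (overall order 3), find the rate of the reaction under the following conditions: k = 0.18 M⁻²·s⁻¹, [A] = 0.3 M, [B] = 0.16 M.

0.001382 M/s

Step 1: The rate law is rate = k[A]^1[B]^2, overall order = 1+2 = 3
Step 2: Substitute values: rate = 0.18 × (0.3)^1 × (0.16)^2
Step 3: rate = 0.18 × 0.3 × 0.0256 = 0.0013824 M/s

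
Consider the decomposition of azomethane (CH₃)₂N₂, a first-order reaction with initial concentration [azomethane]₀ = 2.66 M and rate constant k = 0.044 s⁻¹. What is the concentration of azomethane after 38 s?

0.4997 M

Step 1: For a first-order reaction: [azomethane] = [azomethane]₀ × e^(-kt)
Step 2: [azomethane] = 2.66 × e^(-0.044 × 38)
Step 3: [azomethane] = 2.66 × e^(-1.672)
Step 4: [azomethane] = 2.66 × 0.187871 = 0.4997 M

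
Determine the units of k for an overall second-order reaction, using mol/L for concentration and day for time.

(mol/L)⁻¹·day⁻¹

Step 1: For overall order n, rate = k × (concentration)^n.
Step 2: Rate has units mol/L·day⁻¹; concentration term has units (mol/L)^2.
Step 3: k = rate / (concentration)^n, so units of k = (mol/L)^(1-2)·day⁻¹ = (mol/L)⁻¹·day⁻¹.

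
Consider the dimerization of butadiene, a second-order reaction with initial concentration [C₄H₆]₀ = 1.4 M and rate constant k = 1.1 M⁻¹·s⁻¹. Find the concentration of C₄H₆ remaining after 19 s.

0.04627 M

Step 1: For a second-order reaction: 1/[C₄H₆] = 1/[C₄H₆]₀ + kt
Step 2: 1/[C₄H₆] = 1/1.4 + 1.1 × 19
Step 3: 1/[C₄H₆] = 0.7143 + 20.9 = 21.61
Step 4: [C₄H₆] = 1/21.61 = 0.04627 M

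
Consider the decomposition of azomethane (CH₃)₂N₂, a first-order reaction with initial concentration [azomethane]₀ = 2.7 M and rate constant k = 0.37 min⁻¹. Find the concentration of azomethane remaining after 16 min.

0.00725 M

Step 1: For a first-order reaction: [azomethane] = [azomethane]₀ × e^(-kt)
Step 2: [azomethane] = 2.7 × e^(-0.37 × 16)
Step 3: [azomethane] = 2.7 × e^(-5.92)
Step 4: [azomethane] = 2.7 × 0.0026852 = 0.00725 M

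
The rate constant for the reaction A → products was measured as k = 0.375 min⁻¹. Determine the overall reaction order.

first order (1)

Step 1: The units of k for an nth-order reaction are (concentration)^(1-n)·(time)⁻¹.
Step 2: Here k has units min⁻¹, so the concentration exponent is 0.
Step 3: 1 - n = 0 ⇒ n = 1. The reaction is first order.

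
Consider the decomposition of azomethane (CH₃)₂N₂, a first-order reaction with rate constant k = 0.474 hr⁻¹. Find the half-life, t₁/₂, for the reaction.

1.462 hr

Step 1: For a first-order reaction, t₁/₂ = ln(2)/k
Step 2: t₁/₂ = ln(2)/0.474
Step 3: t₁/₂ = 0.6931/0.474 = 1.462 hr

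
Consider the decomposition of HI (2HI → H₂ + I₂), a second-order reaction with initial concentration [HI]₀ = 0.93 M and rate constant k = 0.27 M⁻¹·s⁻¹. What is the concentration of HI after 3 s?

0.5304 M

Step 1: For a second-order reaction: 1/[HI] = 1/[HI]₀ + kt
Step 2: 1/[HI] = 1/0.93 + 0.27 × 3
Step 3: 1/[HI] = 1.075 + 0.81 = 1.885
Step 4: [HI] = 1/1.885 = 0.5304 M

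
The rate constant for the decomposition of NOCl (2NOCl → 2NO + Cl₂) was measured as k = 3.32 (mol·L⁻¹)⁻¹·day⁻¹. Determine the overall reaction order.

second order (2)

Step 1: The units of k for an nth-order reaction are (concentration)^(1-n)·(time)⁻¹.
Step 2: Here k has units (mol·L⁻¹)⁻¹·day⁻¹, so the concentration exponent is -1.
Step 3: 1 - n = -1 ⇒ n = 2. The reaction is second order.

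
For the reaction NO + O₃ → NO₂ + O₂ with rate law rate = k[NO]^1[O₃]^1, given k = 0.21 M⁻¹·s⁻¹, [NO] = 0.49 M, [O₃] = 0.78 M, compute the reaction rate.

0.08026 M/s

Step 1: The rate law is rate = k[NO]^1[O₃]^1
Step 2: Substitute: rate = 0.21 × (0.49)^1 × (0.78)^1
Step 3: rate = 0.21 × 0.49 × 0.78 = 0.080262 M/s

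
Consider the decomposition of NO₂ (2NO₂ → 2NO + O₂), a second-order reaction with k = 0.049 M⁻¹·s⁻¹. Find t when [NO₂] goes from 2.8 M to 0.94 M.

14.42 s

Step 1: For second-order: t = (1/[NO₂] - 1/[NO₂]₀)/k
Step 2: t = (1/0.94 - 1/2.8)/0.049
Step 3: t = (1.064 - 0.3571)/0.049
Step 4: t = 0.7067/0.049 = 14.42 s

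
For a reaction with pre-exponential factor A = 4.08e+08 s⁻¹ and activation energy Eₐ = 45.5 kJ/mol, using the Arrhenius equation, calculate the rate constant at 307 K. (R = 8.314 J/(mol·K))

7.39e+00 s⁻¹

Step 1: Use the Arrhenius equation: k = A × exp(-Eₐ/RT)
Step 2: Convert Eₐ to J/mol: 45.5 kJ/mol = 45500 J/mol
Step 3: Calculate the exponent: -Eₐ/(RT) = -45500/(8.314 × 307) = -17.82637
Step 4: k = 4.08e+08 × exp(-17.82637)
Step 5: k = 4.08e+08 × 1.81178e-08 = 7.3921e+00 s⁻¹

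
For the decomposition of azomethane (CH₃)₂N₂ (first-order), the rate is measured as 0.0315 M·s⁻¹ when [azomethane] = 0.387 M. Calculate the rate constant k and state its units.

0.0814 s⁻¹

Step 1: rate = k[azomethane]^1, so k = rate / [azomethane]^1.
Step 2: k = 0.0315 / (0.387)^1 = 0.0315 / 0.387.
Step 3: k = 0.0814 s⁻¹.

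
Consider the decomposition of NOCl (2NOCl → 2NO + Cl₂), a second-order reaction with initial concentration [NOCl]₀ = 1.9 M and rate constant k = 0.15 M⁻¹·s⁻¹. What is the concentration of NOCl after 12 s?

0.4299 M

Step 1: For a second-order reaction: 1/[NOCl] = 1/[NOCl]₀ + kt
Step 2: 1/[NOCl] = 1/1.9 + 0.15 × 12
Step 3: 1/[NOCl] = 0.5263 + 1.8 = 2.326
Step 4: [NOCl] = 1/2.326 = 0.4299 M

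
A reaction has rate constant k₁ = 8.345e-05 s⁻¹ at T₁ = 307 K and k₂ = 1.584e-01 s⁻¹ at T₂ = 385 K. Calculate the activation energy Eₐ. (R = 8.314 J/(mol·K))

95.1 kJ/mol

Step 1: Use the two-temperature Arrhenius form: ln(k₂/k₁) = -Eₐ/R × (1/T₂ - 1/T₁)
Step 2: ln(k₂/k₁) = ln(1.584e-01/8.345e-05) = ln(1898.14) = 7.54863
Step 3: 1/T₂ - 1/T₁ = 1/385 - 1/307 = -6.599264e-04 K⁻¹
Step 4: Eₐ = -R × ln(k₂/k₁) / (1/T₂ - 1/T₁) = -8.314 × 7.54863 / -6.599264e-04
Step 5: Eₐ = 9.5100e+04 J/mol = 95.1 kJ/mol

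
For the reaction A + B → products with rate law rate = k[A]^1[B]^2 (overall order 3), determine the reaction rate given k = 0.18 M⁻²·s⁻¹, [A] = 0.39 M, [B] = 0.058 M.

0.0002362 M/s

Step 1: The rate law is rate = k[A]^1[B]^2, overall order = 1+2 = 3
Step 2: Substitute values: rate = 0.18 × (0.39)^1 × (0.058)^2
Step 3: rate = 0.18 × 0.39 × 0.003364 = 0.000236153 M/s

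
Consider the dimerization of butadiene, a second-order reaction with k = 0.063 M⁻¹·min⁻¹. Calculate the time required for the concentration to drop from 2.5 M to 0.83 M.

12.77 min

Step 1: For second-order: t = (1/[C₄H₆] - 1/[C₄H₆]₀)/k
Step 2: t = (1/0.83 - 1/2.5)/0.063
Step 3: t = (1.205 - 0.4)/0.063
Step 4: t = 0.8048/0.063 = 12.77 min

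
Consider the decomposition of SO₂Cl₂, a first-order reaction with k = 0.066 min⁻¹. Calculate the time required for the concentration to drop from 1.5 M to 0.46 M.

17.91 min

Step 1: For first-order: t = ln([SO₂Cl₂]₀/[SO₂Cl₂])/k
Step 2: t = ln(1.5/0.46)/0.066
Step 3: t = ln(3.261)/0.066
Step 4: t = 1.182/0.066 = 17.91 min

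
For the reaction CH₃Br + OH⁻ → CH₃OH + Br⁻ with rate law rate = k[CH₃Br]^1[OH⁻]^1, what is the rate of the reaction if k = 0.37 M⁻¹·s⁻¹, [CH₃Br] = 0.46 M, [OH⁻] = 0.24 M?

0.04085 M/s

Step 1: The rate law is rate = k[CH₃Br]^1[OH⁻]^1
Step 2: Substitute: rate = 0.37 × (0.46)^1 × (0.24)^1
Step 3: rate = 0.37 × 0.46 × 0.24 = 0.040848 M/s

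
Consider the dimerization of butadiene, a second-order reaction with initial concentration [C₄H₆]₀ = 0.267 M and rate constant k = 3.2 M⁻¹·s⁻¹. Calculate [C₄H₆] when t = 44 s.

0.006918 M

Step 1: For a second-order reaction: 1/[C₄H₆] = 1/[C₄H₆]₀ + kt
Step 2: 1/[C₄H₆] = 1/0.267 + 3.2 × 44
Step 3: 1/[C₄H₆] = 3.745 + 140.8 = 144.5
Step 4: [C₄H₆] = 1/144.5 = 0.006918 M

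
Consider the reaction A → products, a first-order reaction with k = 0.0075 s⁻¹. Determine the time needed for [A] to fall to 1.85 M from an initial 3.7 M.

92.42 s

Step 1: For first-order: t = ln([A]₀/[A])/k
Step 2: t = ln(3.7/1.85)/0.0075
Step 3: t = ln(2)/0.0075
Step 4: t = 0.6931/0.0075 = 92.42 s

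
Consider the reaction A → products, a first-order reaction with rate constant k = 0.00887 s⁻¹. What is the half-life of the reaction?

78.15 s

Step 1: For a first-order reaction, t₁/₂ = ln(2)/k
Step 2: t₁/₂ = ln(2)/0.00887
Step 3: t₁/₂ = 0.6931/0.00887 = 78.15 s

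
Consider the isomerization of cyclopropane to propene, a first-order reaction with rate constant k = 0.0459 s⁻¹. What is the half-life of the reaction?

15.1 s

Step 1: For a first-order reaction, t₁/₂ = ln(2)/k
Step 2: t₁/₂ = ln(2)/0.0459
Step 3: t₁/₂ = 0.6931/0.0459 = 15.1 s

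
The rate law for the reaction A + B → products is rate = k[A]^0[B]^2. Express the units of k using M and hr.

M⁻¹·hr⁻¹

Step 1: Overall order = 0 + 2 = 2.
Step 2: rate has units M·hr⁻¹; [A]^0[B]^2 has units M^2.
Step 3: k = rate/([A]^0[B]^2), so units of k = M^(1-2)·hr⁻¹ = M⁻¹·hr⁻¹.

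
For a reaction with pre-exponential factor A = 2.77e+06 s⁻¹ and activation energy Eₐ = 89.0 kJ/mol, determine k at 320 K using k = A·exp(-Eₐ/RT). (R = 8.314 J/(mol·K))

8.21e-09 s⁻¹

Step 1: Use the Arrhenius equation: k = A × exp(-Eₐ/RT)
Step 2: Convert Eₐ to J/mol: 89.0 kJ/mol = 89000 J/mol
Step 3: Calculate the exponent: -Eₐ/(RT) = -89000/(8.314 × 320) = -33.45261
Step 4: k = 2.77e+06 × exp(-33.45261)
Step 5: k = 2.77e+06 × 2.96289e-15 = 8.2072e-09 s⁻¹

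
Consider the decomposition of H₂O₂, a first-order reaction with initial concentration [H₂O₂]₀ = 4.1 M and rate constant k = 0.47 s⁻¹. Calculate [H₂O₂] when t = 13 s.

0.009104 M

Step 1: For a first-order reaction: [H₂O₂] = [H₂O₂]₀ × e^(-kt)
Step 2: [H₂O₂] = 4.1 × e^(-0.47 × 13)
Step 3: [H₂O₂] = 4.1 × e^(-6.11)
Step 4: [H₂O₂] = 4.1 × 0.00222055 = 0.009104 M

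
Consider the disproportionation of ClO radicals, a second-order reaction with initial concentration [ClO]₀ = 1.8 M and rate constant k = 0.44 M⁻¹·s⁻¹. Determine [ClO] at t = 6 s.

0.3129 M

Step 1: For a second-order reaction: 1/[ClO] = 1/[ClO]₀ + kt
Step 2: 1/[ClO] = 1/1.8 + 0.44 × 6
Step 3: 1/[ClO] = 0.5556 + 2.64 = 3.196
Step 4: [ClO] = 1/3.196 = 0.3129 M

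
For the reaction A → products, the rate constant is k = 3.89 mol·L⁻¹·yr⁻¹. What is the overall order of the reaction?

zeroth order (0)

Step 1: The units of k for an nth-order reaction are (concentration)^(1-n)·(time)⁻¹.
Step 2: Here k has units mol·L⁻¹·yr⁻¹, so the concentration exponent is 1.
Step 3: 1 - n = 1 ⇒ n = 0. The reaction is zeroth order.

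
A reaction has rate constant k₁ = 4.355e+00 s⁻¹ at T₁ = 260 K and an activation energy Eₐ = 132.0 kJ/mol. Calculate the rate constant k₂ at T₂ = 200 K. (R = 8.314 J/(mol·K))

4.819e-08 s⁻¹

Step 1: Use the two-temperature Arrhenius form: ln(k₂/k₁) = -Eₐ/R × (1/T₂ - 1/T₁)
Step 2: Convert Eₐ to J/mol: 132.0 kJ/mol = 132000 J/mol
Step 3: 1/T₂ - 1/T₁ = 1/200 - 1/260 = 1.153846e-03 K⁻¹
Step 4: ln(k₂/k₁) = -132000/8.314 × 1.153846e-03 = -18.31942
Step 5: k₂ = k₁ × exp(-18.31942) = 4.355e+00 × 1.10657e-08 = 4.819e-08 s⁻¹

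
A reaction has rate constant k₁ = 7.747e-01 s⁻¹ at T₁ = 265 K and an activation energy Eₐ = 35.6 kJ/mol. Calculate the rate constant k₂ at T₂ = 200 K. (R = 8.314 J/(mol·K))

4.059e-03 s⁻¹

Step 1: Use the two-temperature Arrhenius form: ln(k₂/k₁) = -Eₐ/R × (1/T₂ - 1/T₁)
Step 2: Convert Eₐ to J/mol: 35.6 kJ/mol = 35600 J/mol
Step 3: 1/T₂ - 1/T₁ = 1/200 - 1/265 = 1.226415e-03 K⁻¹
Step 4: ln(k₂/k₁) = -35600/8.314 × 1.226415e-03 = -5.25143
Step 5: k₂ = k₁ × exp(-5.25143) = 7.747e-01 × 5.24002e-03 = 4.059e-03 s⁻¹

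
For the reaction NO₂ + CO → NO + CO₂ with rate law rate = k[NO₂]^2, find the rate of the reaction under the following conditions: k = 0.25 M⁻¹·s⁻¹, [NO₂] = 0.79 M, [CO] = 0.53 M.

0.156 M/s

Step 1: The rate law is rate = k[NO₂]^2
Step 2: Note that the rate does not depend on [CO] (zero order in CO).
Step 3: rate = 0.25 × (0.79)^2 = 0.156025 M/s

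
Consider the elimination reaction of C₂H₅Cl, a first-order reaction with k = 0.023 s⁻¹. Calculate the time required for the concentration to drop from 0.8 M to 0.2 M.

60.27 s

Step 1: For first-order: t = ln([C₂H₅Cl]₀/[C₂H₅Cl])/k
Step 2: t = ln(0.8/0.2)/0.023
Step 3: t = ln(4)/0.023
Step 4: t = 1.386/0.023 = 60.27 s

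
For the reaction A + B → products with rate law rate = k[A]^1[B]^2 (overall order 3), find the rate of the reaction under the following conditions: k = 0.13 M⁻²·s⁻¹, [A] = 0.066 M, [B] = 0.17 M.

0.000248 M/s

Step 1: The rate law is rate = k[A]^1[B]^2, overall order = 1+2 = 3
Step 2: Substitute values: rate = 0.13 × (0.066)^1 × (0.17)^2
Step 3: rate = 0.13 × 0.066 × 0.0289 = 0.000247962 M/s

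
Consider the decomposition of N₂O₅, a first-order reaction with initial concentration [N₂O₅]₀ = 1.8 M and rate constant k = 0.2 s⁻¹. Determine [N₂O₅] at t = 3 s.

0.9879 M

Step 1: For a first-order reaction: [N₂O₅] = [N₂O₅]₀ × e^(-kt)
Step 2: [N₂O₅] = 1.8 × e^(-0.2 × 3)
Step 3: [N₂O₅] = 1.8 × e^(-0.6)
Step 4: [N₂O₅] = 1.8 × 0.548812 = 0.9879 M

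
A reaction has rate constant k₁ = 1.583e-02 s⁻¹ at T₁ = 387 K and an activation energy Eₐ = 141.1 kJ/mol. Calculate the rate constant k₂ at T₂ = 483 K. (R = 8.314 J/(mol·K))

9.658e+01 s⁻¹

Step 1: Use the two-temperature Arrhenius form: ln(k₂/k₁) = -Eₐ/R × (1/T₂ - 1/T₁)
Step 2: Convert Eₐ to J/mol: 141.1 kJ/mol = 141100 J/mol
Step 3: 1/T₂ - 1/T₁ = 1/483 - 1/387 = -5.135860e-04 K⁻¹
Step 4: ln(k₂/k₁) = -141100/8.314 × -5.135860e-04 = 8.71626
Step 5: k₂ = k₁ × exp(8.71626) = 1.583e-02 × 6.10132e+03 = 9.658e+01 s⁻¹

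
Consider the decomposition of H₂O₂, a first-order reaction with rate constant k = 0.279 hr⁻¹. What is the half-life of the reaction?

2.484 hr

Step 1: For a first-order reaction, t₁/₂ = ln(2)/k
Step 2: t₁/₂ = ln(2)/0.279
Step 3: t₁/₂ = 0.6931/0.279 = 2.484 hr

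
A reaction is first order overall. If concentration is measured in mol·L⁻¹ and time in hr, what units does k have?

hr⁻¹

Step 1: For overall order n, rate = k × (concentration)^n.
Step 2: Rate has units mol·L⁻¹·hr⁻¹; concentration term has units (mol·L⁻¹)^1.
Step 3: k = rate / (concentration)^n, so units of k = (mol·L⁻¹)^(1-1)·hr⁻¹ = hr⁻¹.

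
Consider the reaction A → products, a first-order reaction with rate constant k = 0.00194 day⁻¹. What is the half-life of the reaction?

357.3 day

Step 1: For a first-order reaction, t₁/₂ = ln(2)/k
Step 2: t₁/₂ = ln(2)/0.00194
Step 3: t₁/₂ = 0.6931/0.00194 = 357.3 day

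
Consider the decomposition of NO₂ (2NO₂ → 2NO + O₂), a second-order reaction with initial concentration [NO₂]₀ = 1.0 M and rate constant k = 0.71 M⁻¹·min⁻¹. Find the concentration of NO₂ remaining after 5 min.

0.2198 M

Step 1: For a second-order reaction: 1/[NO₂] = 1/[NO₂]₀ + kt
Step 2: 1/[NO₂] = 1/1.0 + 0.71 × 5
Step 3: 1/[NO₂] = 1 + 3.55 = 4.55
Step 4: [NO₂] = 1/4.55 = 0.2198 M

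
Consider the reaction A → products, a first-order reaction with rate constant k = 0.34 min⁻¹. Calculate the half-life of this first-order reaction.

2.039 min

Step 1: For a first-order reaction, t₁/₂ = ln(2)/k
Step 2: t₁/₂ = ln(2)/0.34
Step 3: t₁/₂ = 0.6931/0.34 = 2.039 min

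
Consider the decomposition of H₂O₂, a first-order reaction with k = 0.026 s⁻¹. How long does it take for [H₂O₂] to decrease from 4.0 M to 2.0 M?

26.66 s

Step 1: For first-order: t = ln([H₂O₂]₀/[H₂O₂])/k
Step 2: t = ln(4.0/2.0)/0.026
Step 3: t = ln(2)/0.026
Step 4: t = 0.6931/0.026 = 26.66 s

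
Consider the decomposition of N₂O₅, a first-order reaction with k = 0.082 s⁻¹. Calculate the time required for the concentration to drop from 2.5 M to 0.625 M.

16.91 s

Step 1: For first-order: t = ln([N₂O₅]₀/[N₂O₅])/k
Step 2: t = ln(2.5/0.625)/0.082
Step 3: t = ln(4)/0.082
Step 4: t = 1.386/0.082 = 16.91 s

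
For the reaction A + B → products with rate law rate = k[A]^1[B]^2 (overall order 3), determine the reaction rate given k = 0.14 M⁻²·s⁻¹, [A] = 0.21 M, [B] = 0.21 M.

0.001297 M/s

Step 1: The rate law is rate = k[A]^1[B]^2, overall order = 1+2 = 3
Step 2: Substitute values: rate = 0.14 × (0.21)^1 × (0.21)^2
Step 3: rate = 0.14 × 0.21 × 0.0441 = 0.00129654 M/s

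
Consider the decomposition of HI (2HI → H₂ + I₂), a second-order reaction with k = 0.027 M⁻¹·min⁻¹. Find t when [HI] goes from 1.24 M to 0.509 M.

42.9 min

Step 1: For second-order: t = (1/[HI] - 1/[HI]₀)/k
Step 2: t = (1/0.509 - 1/1.24)/0.027
Step 3: t = (1.965 - 0.8065)/0.027
Step 4: t = 1.158/0.027 = 42.9 min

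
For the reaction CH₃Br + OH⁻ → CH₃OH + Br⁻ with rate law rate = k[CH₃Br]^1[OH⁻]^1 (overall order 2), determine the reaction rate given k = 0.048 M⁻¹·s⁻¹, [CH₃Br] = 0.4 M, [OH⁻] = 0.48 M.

0.009216 M/s

Step 1: The rate law is rate = k[CH₃Br]^1[OH⁻]^1, overall order = 1+1 = 2
Step 2: Substitute values: rate = 0.048 × (0.4)^1 × (0.48)^1
Step 3: rate = 0.048 × 0.4 × 0.48 = 0.009216 M/s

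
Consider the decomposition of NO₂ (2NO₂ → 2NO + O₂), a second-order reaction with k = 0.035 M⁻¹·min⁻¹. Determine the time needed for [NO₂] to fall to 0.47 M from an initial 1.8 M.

44.92 min

Step 1: For second-order: t = (1/[NO₂] - 1/[NO₂]₀)/k
Step 2: t = (1/0.47 - 1/1.8)/0.035
Step 3: t = (2.128 - 0.5556)/0.035
Step 4: t = 1.572/0.035 = 44.92 min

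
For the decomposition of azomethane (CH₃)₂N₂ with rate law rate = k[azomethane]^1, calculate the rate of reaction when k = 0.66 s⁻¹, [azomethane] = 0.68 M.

0.4488 M/s

Step 1: Identify the rate law: rate = k[azomethane]^1
Step 2: Substitute values: rate = 0.66 × (0.68)^1
Step 3: Calculate: rate = 0.66 × 0.68 = 0.4488 M/s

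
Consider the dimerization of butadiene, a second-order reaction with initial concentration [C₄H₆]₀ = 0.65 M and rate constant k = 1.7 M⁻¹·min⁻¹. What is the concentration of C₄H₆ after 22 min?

0.02568 M

Step 1: For a second-order reaction: 1/[C₄H₆] = 1/[C₄H₆]₀ + kt
Step 2: 1/[C₄H₆] = 1/0.65 + 1.7 × 22
Step 3: 1/[C₄H₆] = 1.538 + 37.4 = 38.94
Step 4: [C₄H₆] = 1/38.94 = 0.02568 M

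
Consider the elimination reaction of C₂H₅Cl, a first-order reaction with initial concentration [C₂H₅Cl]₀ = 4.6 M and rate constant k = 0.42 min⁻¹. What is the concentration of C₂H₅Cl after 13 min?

0.01957 M

Step 1: For a first-order reaction: [C₂H₅Cl] = [C₂H₅Cl]₀ × e^(-kt)
Step 2: [C₂H₅Cl] = 4.6 × e^(-0.42 × 13)
Step 3: [C₂H₅Cl] = 4.6 × e^(-5.46)
Step 4: [C₂H₅Cl] = 4.6 × 0.00425356 = 0.01957 M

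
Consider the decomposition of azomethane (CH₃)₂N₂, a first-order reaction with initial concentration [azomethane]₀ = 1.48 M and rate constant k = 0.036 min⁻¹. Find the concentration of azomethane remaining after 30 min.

0.5026 M

Step 1: For a first-order reaction: [azomethane] = [azomethane]₀ × e^(-kt)
Step 2: [azomethane] = 1.48 × e^(-0.036 × 30)
Step 3: [azomethane] = 1.48 × e^(-1.08)
Step 4: [azomethane] = 1.48 × 0.339596 = 0.5026 M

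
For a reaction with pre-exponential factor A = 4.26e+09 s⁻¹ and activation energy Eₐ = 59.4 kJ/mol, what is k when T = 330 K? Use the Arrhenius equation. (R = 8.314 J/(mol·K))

1.69e+00 s⁻¹

Step 1: Use the Arrhenius equation: k = A × exp(-Eₐ/RT)
Step 2: Convert Eₐ to J/mol: 59.4 kJ/mol = 59400 J/mol
Step 3: Calculate the exponent: -Eₐ/(RT) = -59400/(8.314 × 330) = -21.65023
Step 4: k = 4.26e+09 × exp(-21.65023)
Step 5: k = 4.26e+09 × 3.95753e-10 = 1.6859e+00 s⁻¹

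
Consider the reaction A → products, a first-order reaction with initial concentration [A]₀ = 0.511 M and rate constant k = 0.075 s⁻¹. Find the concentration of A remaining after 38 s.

0.02956 M

Step 1: For a first-order reaction: [A] = [A]₀ × e^(-kt)
Step 2: [A] = 0.511 × e^(-0.075 × 38)
Step 3: [A] = 0.511 × e^(-2.85)
Step 4: [A] = 0.511 × 0.0578443 = 0.02956 M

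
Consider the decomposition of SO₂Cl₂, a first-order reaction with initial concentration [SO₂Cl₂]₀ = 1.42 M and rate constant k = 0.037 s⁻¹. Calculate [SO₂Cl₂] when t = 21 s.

0.6529 M

Step 1: For a first-order reaction: [SO₂Cl₂] = [SO₂Cl₂]₀ × e^(-kt)
Step 2: [SO₂Cl₂] = 1.42 × e^(-0.037 × 21)
Step 3: [SO₂Cl₂] = 1.42 × e^(-0.777)
Step 4: [SO₂Cl₂] = 1.42 × 0.459783 = 0.6529 M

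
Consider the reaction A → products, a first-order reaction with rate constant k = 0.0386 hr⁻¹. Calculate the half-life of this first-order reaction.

17.96 hr

Step 1: For a first-order reaction, t₁/₂ = ln(2)/k
Step 2: t₁/₂ = ln(2)/0.0386
Step 3: t₁/₂ = 0.6931/0.0386 = 17.96 hr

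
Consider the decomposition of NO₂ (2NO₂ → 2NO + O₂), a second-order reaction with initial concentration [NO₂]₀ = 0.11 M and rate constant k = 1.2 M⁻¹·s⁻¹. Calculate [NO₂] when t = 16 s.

0.03535 M

Step 1: For a second-order reaction: 1/[NO₂] = 1/[NO₂]₀ + kt
Step 2: 1/[NO₂] = 1/0.11 + 1.2 × 16
Step 3: 1/[NO₂] = 9.091 + 19.2 = 28.29
Step 4: [NO₂] = 1/28.29 = 0.03535 M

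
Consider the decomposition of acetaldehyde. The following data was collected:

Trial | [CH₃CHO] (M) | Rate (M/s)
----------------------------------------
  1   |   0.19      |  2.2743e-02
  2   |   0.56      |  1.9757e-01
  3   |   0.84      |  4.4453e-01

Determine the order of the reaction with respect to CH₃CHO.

second order (2)

Step 1: Compare trials to find order n where rate₂/rate₁ = ([CH₃CHO]₂/[CH₃CHO]₁)^n
Step 2: rate₂/rate₁ = 1.9757e-01/2.2743e-02 = 8.687
Step 3: [CH₃CHO]₂/[CH₃CHO]₁ = 0.56/0.19 = 2.947
Step 4: n = ln(8.687)/ln(2.947) = 2.00 ≈ 2
Step 5: The reaction is second order in CH₃CHO.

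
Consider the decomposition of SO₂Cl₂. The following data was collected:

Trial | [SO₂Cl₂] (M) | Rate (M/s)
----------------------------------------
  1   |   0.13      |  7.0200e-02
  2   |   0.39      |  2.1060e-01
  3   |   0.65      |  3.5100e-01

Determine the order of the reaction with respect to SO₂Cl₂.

first order (1)

Step 1: Compare trials to find order n where rate₂/rate₁ = ([SO₂Cl₂]₂/[SO₂Cl₂]₁)^n
Step 2: rate₂/rate₁ = 2.1060e-01/7.0200e-02 = 3
Step 3: [SO₂Cl₂]₂/[SO₂Cl₂]₁ = 0.39/0.13 = 3
Step 4: n = ln(3)/ln(3) = 1.00 ≈ 1
Step 5: The reaction is first order in SO₂Cl₂.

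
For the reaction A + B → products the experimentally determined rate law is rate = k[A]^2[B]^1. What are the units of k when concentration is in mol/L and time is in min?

(mol/L)⁻²·min⁻¹

Step 1: Overall order = 2 + 1 = 3.
Step 2: rate has units mol/L·min⁻¹; [A]^2[B]^1 has units (mol/L)^3.
Step 3: k = rate/([A]^2[B]^1), so units of k = (mol/L)^(1-3)·min⁻¹ = (mol/L)⁻²·min⁻¹.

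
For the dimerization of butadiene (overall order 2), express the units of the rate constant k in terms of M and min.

M⁻¹·min⁻¹

Step 1: For overall order n, rate = k × (concentration)^n.
Step 2: Rate has units M·min⁻¹; concentration term has units M^2.
Step 3: k = rate / (concentration)^n, so units of k = M^(1-2)·min⁻¹ = M⁻¹·min⁻¹.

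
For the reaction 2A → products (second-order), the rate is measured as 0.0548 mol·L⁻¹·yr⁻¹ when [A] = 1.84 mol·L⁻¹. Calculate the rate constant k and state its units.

0.01619 (mol·L⁻¹)⁻¹·yr⁻¹

Step 1: rate = k[A]^2, so k = rate / [A]^2.
Step 2: k = 0.0548 / (1.84)^2 = 0.0548 / 3.386.
Step 3: k = 0.01619 (mol·L⁻¹)⁻¹·yr⁻¹.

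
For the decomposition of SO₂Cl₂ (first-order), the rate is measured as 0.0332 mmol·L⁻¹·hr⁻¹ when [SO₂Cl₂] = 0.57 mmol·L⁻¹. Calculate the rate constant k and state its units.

0.05825 hr⁻¹

Step 1: rate = k[SO₂Cl₂]^1, so k = rate / [SO₂Cl₂]^1.
Step 2: k = 0.0332 / (0.57)^1 = 0.0332 / 0.57.
Step 3: k = 0.05825 hr⁻¹.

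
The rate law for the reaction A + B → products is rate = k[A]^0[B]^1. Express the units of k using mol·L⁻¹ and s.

s⁻¹

Step 1: Overall order = 0 + 1 = 1.
Step 2: rate has units mol·L⁻¹·s⁻¹; [A]^0[B]^1 has units (mol·L⁻¹)^1.
Step 3: k = rate/([A]^0[B]^1), so units of k = (mol·L⁻¹)^(1-1)·s⁻¹ = s⁻¹.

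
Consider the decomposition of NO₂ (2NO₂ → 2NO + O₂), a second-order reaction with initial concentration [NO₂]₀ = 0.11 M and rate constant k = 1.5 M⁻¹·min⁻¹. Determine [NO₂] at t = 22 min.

0.02376 M

Step 1: For a second-order reaction: 1/[NO₂] = 1/[NO₂]₀ + kt
Step 2: 1/[NO₂] = 1/0.11 + 1.5 × 22
Step 3: 1/[NO₂] = 9.091 + 33 = 42.09
Step 4: [NO₂] = 1/42.09 = 0.02376 M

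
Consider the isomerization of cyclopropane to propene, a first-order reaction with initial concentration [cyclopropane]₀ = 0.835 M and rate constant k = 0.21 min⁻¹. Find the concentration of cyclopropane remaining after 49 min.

2.837e-05 M

Step 1: For a first-order reaction: [cyclopropane] = [cyclopropane]₀ × e^(-kt)
Step 2: [cyclopropane] = 0.835 × e^(-0.21 × 49)
Step 3: [cyclopropane] = 0.835 × e^(-10.29)
Step 4: [cyclopropane] = 0.835 × 3.39711e-05 = 2.837e-05 M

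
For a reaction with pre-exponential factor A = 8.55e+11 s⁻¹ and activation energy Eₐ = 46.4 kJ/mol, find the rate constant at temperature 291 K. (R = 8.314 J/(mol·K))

4.01e+03 s⁻¹

Step 1: Use the Arrhenius equation: k = A × exp(-Eₐ/RT)
Step 2: Convert Eₐ to J/mol: 46.4 kJ/mol = 46400 J/mol
Step 3: Calculate the exponent: -Eₐ/(RT) = -46400/(8.314 × 291) = -19.17851
Step 4: k = 8.55e+11 × exp(-19.17851)
Step 5: k = 8.55e+11 × 4.68683e-09 = 4.0072e+03 s⁻¹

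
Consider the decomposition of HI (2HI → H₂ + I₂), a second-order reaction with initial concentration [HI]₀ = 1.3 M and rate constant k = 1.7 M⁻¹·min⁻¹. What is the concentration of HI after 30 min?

0.01932 M

Step 1: For a second-order reaction: 1/[HI] = 1/[HI]₀ + kt
Step 2: 1/[HI] = 1/1.3 + 1.7 × 30
Step 3: 1/[HI] = 0.7692 + 51 = 51.77
Step 4: [HI] = 1/51.77 = 0.01932 M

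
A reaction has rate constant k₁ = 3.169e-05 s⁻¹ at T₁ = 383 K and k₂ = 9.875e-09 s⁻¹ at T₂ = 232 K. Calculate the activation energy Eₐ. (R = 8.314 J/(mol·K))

39.5 kJ/mol

Step 1: Use the two-temperature Arrhenius form: ln(k₂/k₁) = -Eₐ/R × (1/T₂ - 1/T₁)
Step 2: ln(k₂/k₁) = ln(9.875e-09/3.169e-05) = ln(0.000311612) = -8.07375
Step 3: 1/T₂ - 1/T₁ = 1/232 - 1/383 = 1.699379e-03 K⁻¹
Step 4: Eₐ = -R × ln(k₂/k₁) / (1/T₂ - 1/T₁) = -8.314 × -8.07375 / 1.699379e-03
Step 5: Eₐ = 3.9500e+04 J/mol = 39.5 kJ/mol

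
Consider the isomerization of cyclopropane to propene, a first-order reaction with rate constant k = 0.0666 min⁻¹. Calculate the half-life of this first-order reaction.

10.41 min

Step 1: For a first-order reaction, t₁/₂ = ln(2)/k
Step 2: t₁/₂ = ln(2)/0.0666
Step 3: t₁/₂ = 0.6931/0.0666 = 10.41 min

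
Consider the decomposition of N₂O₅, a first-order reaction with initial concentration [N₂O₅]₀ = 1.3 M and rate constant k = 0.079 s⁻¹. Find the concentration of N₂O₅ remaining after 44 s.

0.04021 M

Step 1: For a first-order reaction: [N₂O₅] = [N₂O₅]₀ × e^(-kt)
Step 2: [N₂O₅] = 1.3 × e^(-0.079 × 44)
Step 3: [N₂O₅] = 1.3 × e^(-3.476)
Step 4: [N₂O₅] = 1.3 × 0.0309309 = 0.04021 M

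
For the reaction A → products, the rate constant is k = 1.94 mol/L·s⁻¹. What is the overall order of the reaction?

zeroth order (0)

Step 1: The units of k for an nth-order reaction are (concentration)^(1-n)·(time)⁻¹.
Step 2: Here k has units mol/L·s⁻¹, so the concentration exponent is 1.
Step 3: 1 - n = 1 ⇒ n = 0. The reaction is zeroth order.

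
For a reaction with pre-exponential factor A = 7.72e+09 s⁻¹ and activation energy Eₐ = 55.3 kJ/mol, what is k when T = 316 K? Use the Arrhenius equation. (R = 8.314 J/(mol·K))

5.57e+00 s⁻¹

Step 1: Use the Arrhenius equation: k = A × exp(-Eₐ/RT)
Step 2: Convert Eₐ to J/mol: 55.3 kJ/mol = 55300 J/mol
Step 3: Calculate the exponent: -Eₐ/(RT) = -55300/(8.314 × 316) = -21.04883
Step 4: k = 7.72e+09 × exp(-21.04883)
Step 5: k = 7.72e+09 × 7.22120e-10 = 5.5748e+00 s⁻¹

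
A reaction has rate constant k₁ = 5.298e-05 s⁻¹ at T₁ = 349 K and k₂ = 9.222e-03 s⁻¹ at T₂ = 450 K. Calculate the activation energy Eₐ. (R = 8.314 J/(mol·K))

66.7 kJ/mol

Step 1: Use the two-temperature Arrhenius form: ln(k₂/k₁) = -Eₐ/R × (1/T₂ - 1/T₁)
Step 2: ln(k₂/k₁) = ln(9.222e-03/5.298e-05) = ln(174.066) = 5.15943
Step 3: 1/T₂ - 1/T₁ = 1/450 - 1/349 = -6.431073e-04 K⁻¹
Step 4: Eₐ = -R × ln(k₂/k₁) / (1/T₂ - 1/T₁) = -8.314 × 5.15943 / -6.431073e-04
Step 5: Eₐ = 6.6700e+04 J/mol = 66.7 kJ/mol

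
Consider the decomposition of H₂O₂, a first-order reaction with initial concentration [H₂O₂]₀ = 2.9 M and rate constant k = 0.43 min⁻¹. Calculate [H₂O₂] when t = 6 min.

0.2197 M

Step 1: For a first-order reaction: [H₂O₂] = [H₂O₂]₀ × e^(-kt)
Step 2: [H₂O₂] = 2.9 × e^(-0.43 × 6)
Step 3: [H₂O₂] = 2.9 × e^(-2.58)
Step 4: [H₂O₂] = 2.9 × 0.075774 = 0.2197 M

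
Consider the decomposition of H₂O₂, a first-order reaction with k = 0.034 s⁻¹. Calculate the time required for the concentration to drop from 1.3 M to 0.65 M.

20.39 s

Step 1: For first-order: t = ln([H₂O₂]₀/[H₂O₂])/k
Step 2: t = ln(1.3/0.65)/0.034
Step 3: t = ln(2)/0.034
Step 4: t = 0.6931/0.034 = 20.39 s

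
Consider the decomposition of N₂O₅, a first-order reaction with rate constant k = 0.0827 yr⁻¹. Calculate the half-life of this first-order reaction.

8.381 yr

Step 1: For a first-order reaction, t₁/₂ = ln(2)/k
Step 2: t₁/₂ = ln(2)/0.0827
Step 3: t₁/₂ = 0.6931/0.0827 = 8.381 yr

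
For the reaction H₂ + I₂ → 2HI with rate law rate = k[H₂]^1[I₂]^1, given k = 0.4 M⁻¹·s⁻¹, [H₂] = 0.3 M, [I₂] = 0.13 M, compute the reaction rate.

0.0156 M/s

Step 1: The rate law is rate = k[H₂]^1[I₂]^1
Step 2: Substitute: rate = 0.4 × (0.3)^1 × (0.13)^1
Step 3: rate = 0.4 × 0.3 × 0.13 = 0.0156 M/s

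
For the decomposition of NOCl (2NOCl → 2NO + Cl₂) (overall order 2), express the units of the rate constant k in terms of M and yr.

M⁻¹·yr⁻¹

Step 1: For overall order n, rate = k × (concentration)^n.
Step 2: Rate has units M·yr⁻¹; concentration term has units M^2.
Step 3: k = rate / (concentration)^n, so units of k = M^(1-2)·yr⁻¹ = M⁻¹·yr⁻¹.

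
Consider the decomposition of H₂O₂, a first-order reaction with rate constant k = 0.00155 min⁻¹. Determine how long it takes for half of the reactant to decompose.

447.2 min

Step 1: For a first-order reaction, t₁/₂ = ln(2)/k
Step 2: t₁/₂ = ln(2)/0.00155
Step 3: t₁/₂ = 0.6931/0.00155 = 447.2 min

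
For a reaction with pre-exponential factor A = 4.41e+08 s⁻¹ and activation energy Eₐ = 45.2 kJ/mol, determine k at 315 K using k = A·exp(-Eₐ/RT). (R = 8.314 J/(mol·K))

1.41e+01 s⁻¹

Step 1: Use the Arrhenius equation: k = A × exp(-Eₐ/RT)
Step 2: Convert Eₐ to J/mol: 45.2 kJ/mol = 45200 J/mol
Step 3: Calculate the exponent: -Eₐ/(RT) = -45200/(8.314 × 315) = -17.25909
Step 4: k = 4.41e+08 × exp(-17.25909)
Step 5: k = 4.41e+08 × 3.19501e-08 = 1.4090e+01 s⁻¹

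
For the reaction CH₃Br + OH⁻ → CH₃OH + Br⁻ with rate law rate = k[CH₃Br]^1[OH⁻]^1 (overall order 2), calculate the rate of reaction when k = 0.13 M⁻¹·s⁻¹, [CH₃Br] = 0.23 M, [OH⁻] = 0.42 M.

0.01256 M/s

Step 1: The rate law is rate = k[CH₃Br]^1[OH⁻]^1, overall order = 1+1 = 2
Step 2: Substitute values: rate = 0.13 × (0.23)^1 × (0.42)^1
Step 3: rate = 0.13 × 0.23 × 0.42 = 0.012558 M/s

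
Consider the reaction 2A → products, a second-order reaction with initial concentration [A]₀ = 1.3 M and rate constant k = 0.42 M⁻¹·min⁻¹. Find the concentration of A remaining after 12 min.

0.1721 M

Step 1: For a second-order reaction: 1/[A] = 1/[A]₀ + kt
Step 2: 1/[A] = 1/1.3 + 0.42 × 12
Step 3: 1/[A] = 0.7692 + 5.04 = 5.809
Step 4: [A] = 1/5.809 = 0.1721 M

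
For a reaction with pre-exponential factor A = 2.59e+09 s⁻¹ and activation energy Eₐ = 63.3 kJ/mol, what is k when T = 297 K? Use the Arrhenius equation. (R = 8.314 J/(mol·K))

1.91e-02 s⁻¹

Step 1: Use the Arrhenius equation: k = A × exp(-Eₐ/RT)
Step 2: Convert Eₐ to J/mol: 63.3 kJ/mol = 63300 J/mol
Step 3: Calculate the exponent: -Eₐ/(RT) = -63300/(8.314 × 297) = -25.63523
Step 4: k = 2.59e+09 × exp(-25.63523)
Step 5: k = 2.59e+09 × 7.35802e-12 = 1.9057e-02 s⁻¹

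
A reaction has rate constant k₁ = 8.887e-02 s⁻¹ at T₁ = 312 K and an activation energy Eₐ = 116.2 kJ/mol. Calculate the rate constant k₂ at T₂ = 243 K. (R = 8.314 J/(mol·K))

2.658e-07 s⁻¹

Step 1: Use the two-temperature Arrhenius form: ln(k₂/k₁) = -Eₐ/R × (1/T₂ - 1/T₁)
Step 2: Convert Eₐ to J/mol: 116.2 kJ/mol = 116200 J/mol
Step 3: 1/T₂ - 1/T₁ = 1/243 - 1/312 = 9.100981e-04 K⁻¹
Step 4: ln(k₂/k₁) = -116200/8.314 × 9.100981e-04 = -12.71992
Step 5: k₂ = k₁ × exp(-12.71992) = 8.887e-02 × 2.99095e-06 = 2.658e-07 s⁻¹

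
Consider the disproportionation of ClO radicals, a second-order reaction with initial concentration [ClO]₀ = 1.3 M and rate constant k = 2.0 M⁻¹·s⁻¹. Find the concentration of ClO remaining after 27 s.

0.01826 M

Step 1: For a second-order reaction: 1/[ClO] = 1/[ClO]₀ + kt
Step 2: 1/[ClO] = 1/1.3 + 2.0 × 27
Step 3: 1/[ClO] = 0.7692 + 54 = 54.77
Step 4: [ClO] = 1/54.77 = 0.01826 M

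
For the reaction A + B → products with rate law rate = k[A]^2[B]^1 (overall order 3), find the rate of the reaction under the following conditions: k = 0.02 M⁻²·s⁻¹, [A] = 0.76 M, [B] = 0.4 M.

0.004621 M/s

Step 1: The rate law is rate = k[A]^2[B]^1, overall order = 2+1 = 3
Step 2: Substitute values: rate = 0.02 × (0.76)^2 × (0.4)^1
Step 3: rate = 0.02 × 0.5776 × 0.4 = 0.0046208 M/s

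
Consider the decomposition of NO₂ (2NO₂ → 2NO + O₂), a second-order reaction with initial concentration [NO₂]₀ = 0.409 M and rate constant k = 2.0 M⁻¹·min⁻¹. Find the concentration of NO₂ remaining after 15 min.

0.03082 M

Step 1: For a second-order reaction: 1/[NO₂] = 1/[NO₂]₀ + kt
Step 2: 1/[NO₂] = 1/0.409 + 2.0 × 15
Step 3: 1/[NO₂] = 2.445 + 30 = 32.44
Step 4: [NO₂] = 1/32.44 = 0.03082 M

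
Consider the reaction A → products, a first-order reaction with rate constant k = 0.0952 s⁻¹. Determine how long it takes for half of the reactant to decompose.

7.281 s

Step 1: For a first-order reaction, t₁/₂ = ln(2)/k
Step 2: t₁/₂ = ln(2)/0.0952
Step 3: t₁/₂ = 0.6931/0.0952 = 7.281 s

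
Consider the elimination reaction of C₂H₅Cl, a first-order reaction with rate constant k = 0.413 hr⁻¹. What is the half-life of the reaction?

1.678 hr

Step 1: For a first-order reaction, t₁/₂ = ln(2)/k
Step 2: t₁/₂ = ln(2)/0.413
Step 3: t₁/₂ = 0.6931/0.413 = 1.678 hr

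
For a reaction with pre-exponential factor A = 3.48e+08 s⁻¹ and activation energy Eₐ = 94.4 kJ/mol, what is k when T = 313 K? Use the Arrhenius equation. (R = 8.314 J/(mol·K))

6.13e-08 s⁻¹

Step 1: Use the Arrhenius equation: k = A × exp(-Eₐ/RT)
Step 2: Convert Eₐ to J/mol: 94.4 kJ/mol = 94400 J/mol
Step 3: Calculate the exponent: -Eₐ/(RT) = -94400/(8.314 × 313) = -36.27585
Step 4: k = 3.48e+08 × exp(-36.27585)
Step 5: k = 3.48e+08 × 1.76035e-16 = 6.1260e-08 s⁻¹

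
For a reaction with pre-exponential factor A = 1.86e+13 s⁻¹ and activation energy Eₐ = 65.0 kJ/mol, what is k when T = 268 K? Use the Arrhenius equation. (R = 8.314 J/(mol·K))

3.98e+00 s⁻¹

Step 1: Use the Arrhenius equation: k = A × exp(-Eₐ/RT)
Step 2: Convert Eₐ to J/mol: 65.0 kJ/mol = 65000 J/mol
Step 3: Calculate the exponent: -Eₐ/(RT) = -65000/(8.314 × 268) = -29.17216
Step 4: k = 1.86e+13 × exp(-29.17216)
Step 5: k = 1.86e+13 × 2.14137e-13 = 3.9829e+00 s⁻¹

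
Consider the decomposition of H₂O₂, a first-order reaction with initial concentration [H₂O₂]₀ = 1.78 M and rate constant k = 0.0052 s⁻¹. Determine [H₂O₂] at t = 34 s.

1.492 M

Step 1: For a first-order reaction: [H₂O₂] = [H₂O₂]₀ × e^(-kt)
Step 2: [H₂O₂] = 1.78 × e^(-0.0052 × 34)
Step 3: [H₂O₂] = 1.78 × e^(-0.1768)
Step 4: [H₂O₂] = 1.78 × 0.837947 = 1.492 M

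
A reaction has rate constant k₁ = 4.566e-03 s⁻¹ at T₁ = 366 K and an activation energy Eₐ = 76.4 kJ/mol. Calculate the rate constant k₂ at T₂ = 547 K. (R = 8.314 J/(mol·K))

1.852e+01 s⁻¹

Step 1: Use the two-temperature Arrhenius form: ln(k₂/k₁) = -Eₐ/R × (1/T₂ - 1/T₁)
Step 2: Convert Eₐ to J/mol: 76.4 kJ/mol = 76400 J/mol
Step 3: 1/T₂ - 1/T₁ = 1/547 - 1/366 = -9.040869e-04 K⁻¹
Step 4: ln(k₂/k₁) = -76400/8.314 × -9.040869e-04 = 8.30794
Step 5: k₂ = k₁ × exp(8.30794) = 4.566e-03 × 4.05595e+03 = 1.852e+01 s⁻¹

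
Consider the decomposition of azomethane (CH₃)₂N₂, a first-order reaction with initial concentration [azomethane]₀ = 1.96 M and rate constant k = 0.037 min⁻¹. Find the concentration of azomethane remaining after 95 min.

0.05831 M

Step 1: For a first-order reaction: [azomethane] = [azomethane]₀ × e^(-kt)
Step 2: [azomethane] = 1.96 × e^(-0.037 × 95)
Step 3: [azomethane] = 1.96 × e^(-3.515)
Step 4: [azomethane] = 1.96 × 0.0297478 = 0.05831 M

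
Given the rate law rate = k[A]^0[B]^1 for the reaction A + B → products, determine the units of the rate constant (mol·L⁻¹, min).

min⁻¹

Step 1: Overall order = 0 + 1 = 1.
Step 2: rate has units mol·L⁻¹·min⁻¹; [A]^0[B]^1 has units (mol·L⁻¹)^1.
Step 3: k = rate/([A]^0[B]^1), so units of k = (mol·L⁻¹)^(1-1)·min⁻¹ = min⁻¹.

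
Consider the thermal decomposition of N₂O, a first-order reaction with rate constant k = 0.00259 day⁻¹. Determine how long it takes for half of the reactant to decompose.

267.6 day

Step 1: For a first-order reaction, t₁/₂ = ln(2)/k
Step 2: t₁/₂ = ln(2)/0.00259
Step 3: t₁/₂ = 0.6931/0.00259 = 267.6 day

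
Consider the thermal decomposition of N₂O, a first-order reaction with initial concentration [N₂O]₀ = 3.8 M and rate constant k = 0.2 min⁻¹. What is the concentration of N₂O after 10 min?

0.5143 M

Step 1: For a first-order reaction: [N₂O] = [N₂O]₀ × e^(-kt)
Step 2: [N₂O] = 3.8 × e^(-0.2 × 10)
Step 3: [N₂O] = 3.8 × e^(-2)
Step 4: [N₂O] = 3.8 × 0.135335 = 0.5143 M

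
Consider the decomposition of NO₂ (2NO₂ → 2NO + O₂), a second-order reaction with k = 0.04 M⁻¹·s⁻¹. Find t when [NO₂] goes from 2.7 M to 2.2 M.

2.104 s

Step 1: For second-order: t = (1/[NO₂] - 1/[NO₂]₀)/k
Step 2: t = (1/2.2 - 1/2.7)/0.04
Step 3: t = (0.4545 - 0.3704)/0.04
Step 4: t = 0.08418/0.04 = 2.104 s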